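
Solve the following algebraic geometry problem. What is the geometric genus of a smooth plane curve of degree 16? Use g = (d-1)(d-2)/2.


Using the genus formula for smooth plane curves:
g = (d-1)(d-2)/2
g = (16-1)(16-2)/2
g = 15*14/2
g = 210/2 = 105

105


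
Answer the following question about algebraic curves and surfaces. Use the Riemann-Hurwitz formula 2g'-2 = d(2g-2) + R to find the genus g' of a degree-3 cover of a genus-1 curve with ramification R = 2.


Riemann-Hurwitz formula: 2g' - 2 = d(2g - 2) + R
Given: d = 3, g = 1, R = 2
2g' - 2 = 3*(2*1 - 2) + 2
2g' - 2 = 3*0 + 2
2g' - 2 = 0 + 2 = 2
2g' = 4
g' = 2

2


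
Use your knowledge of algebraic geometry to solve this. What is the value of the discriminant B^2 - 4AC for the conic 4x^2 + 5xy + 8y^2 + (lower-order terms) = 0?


The discriminant of a conic Ax^2 + Bxy + Cy^2 + ... = 0 is B^2 - 4AC.
B^2 = 5^2 = 25
4AC = 4*4*8 = 128
Discriminant = 25 - 128 = -103

-103


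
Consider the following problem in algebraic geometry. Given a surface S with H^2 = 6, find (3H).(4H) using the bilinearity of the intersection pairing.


Using bilinearity of the intersection pairing on a surface S:
(aH).(bH) = ab * (H.H)
We have H^2 = 6.
D.E = (3H).(4H) = 3*4*6
= 12*6
= 72

72


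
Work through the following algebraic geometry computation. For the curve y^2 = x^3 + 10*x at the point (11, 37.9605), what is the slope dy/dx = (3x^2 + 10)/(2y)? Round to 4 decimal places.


Using implicit differentiation of y^2 = x^3 + 10*x:
2y * dy/dx = 3x^2 + 10
dy/dx = (3x^2 + 10)/(2y)
Numerator: 3*11^2 + 10 = 373
Denominator: 2*37.9605 = 75.921
dy/dx = 373/75.921 = 4.9130

4.9130


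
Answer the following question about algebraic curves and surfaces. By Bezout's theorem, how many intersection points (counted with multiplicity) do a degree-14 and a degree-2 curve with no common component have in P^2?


Bezout's theorem states the intersection count equals the product of degrees.
Intersection count = 14 * 2 = 28

28


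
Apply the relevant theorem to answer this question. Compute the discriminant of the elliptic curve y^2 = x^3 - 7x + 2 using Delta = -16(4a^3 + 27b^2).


Compute each component:
4a^3 = 4*(-7)^3 = 4*(-343) = -1372
27b^2 = 27*2^2 = 27*4 = 108
4a^3 + 27b^2 = -1372 + 108 = -1264
Delta = -16*(-1264) = 20224

20224


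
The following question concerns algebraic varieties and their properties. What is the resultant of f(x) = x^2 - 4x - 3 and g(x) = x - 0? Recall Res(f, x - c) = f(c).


For Res(f, x - c), we evaluate f at x = c.
f(0) = 0^2 - 4*0 - 3
= 0 + 0 - 3
= 0 - 3 = -3
Res(f, g) = -3

-3


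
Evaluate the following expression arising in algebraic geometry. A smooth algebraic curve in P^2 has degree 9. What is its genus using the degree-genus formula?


Using the genus formula for smooth plane curves:
g = (d-1)(d-2)/2
g = (9-1)(9-2)/2
g = 8*7/2
g = 56/2 = 28

28


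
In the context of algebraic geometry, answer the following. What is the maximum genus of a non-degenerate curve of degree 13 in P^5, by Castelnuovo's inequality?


Castelnuovo's bound: write d - 1 = m(r-1) + epsilon with 0 <= epsilon < r-1.
d - 1 = 13 - 1 = 12
r - 1 = 5 - 1 = 4
12 = 3*4 + 0, so m = 3, epsilon = 0
pi(d, r) = m(m-1)(r-1)/2 + m*epsilon
= 3*2*4/2 + 3*0
= 24/2 + 0
= 12 + 0 = 12

12


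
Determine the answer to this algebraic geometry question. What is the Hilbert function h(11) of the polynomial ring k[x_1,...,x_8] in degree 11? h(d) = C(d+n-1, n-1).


The Hilbert function for the polynomial ring in 8 variables is:
h(d) = C(d+n-1, n-1)
h(11) = C(11+8-1, 8-1) = C(18, 7)
= 18! / (7! * 11!)
= 31824

31824


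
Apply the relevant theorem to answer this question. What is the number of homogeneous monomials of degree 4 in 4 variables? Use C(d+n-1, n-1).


The number of degree-4 monomials in 4 variables is C(d+n-1, n-1).
= C(4+4-1, 4-1) = C(7, 3)
= 35

35


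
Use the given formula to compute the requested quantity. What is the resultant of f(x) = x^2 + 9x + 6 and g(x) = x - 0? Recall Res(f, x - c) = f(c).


For Res(f, x - c), we evaluate f at x = c.
f(0) = 0^2 + 9*0 + 6
= 0 + 0 + 6
= 0 + 6 = 6
Res(f, g) = 6

6


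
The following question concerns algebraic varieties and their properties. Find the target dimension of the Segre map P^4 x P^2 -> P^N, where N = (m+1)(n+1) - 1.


The Segre embedding maps P^m x P^n into P^N via
all products of coordinates from each factor.
N = (m+1)(n+1) - 1
N = (4+1)(2+1) - 1
N = 5*3 - 1
N = 15 - 1 = 14

14


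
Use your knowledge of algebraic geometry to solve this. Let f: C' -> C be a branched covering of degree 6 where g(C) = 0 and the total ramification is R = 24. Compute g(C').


Riemann-Hurwitz formula: 2g' - 2 = d(2g - 2) + R
Given: d = 6, g = 0, R = 24
2g' - 2 = 6*(2*0 - 2) + 24
2g' - 2 = 6*(-2) + 24
2g' - 2 = -12 + 24 = 12
2g' = 14
g' = 7

7


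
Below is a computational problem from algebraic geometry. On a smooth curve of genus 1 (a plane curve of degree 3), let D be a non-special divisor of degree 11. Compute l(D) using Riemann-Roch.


First, compute the genus of a smooth plane curve of degree 3:
g = (d-1)(d-2)/2 = (3-1)(3-2)/2 = 1
For a non-special divisor D (i.e., h^1(D) = 0), Riemann-Roch gives:
l(D) = deg(D) - g + 1
Since deg(D) = 11 >= 2g - 1 = 1, D is non-special.
l(D) = 11 - 1 + 1 = 11

11


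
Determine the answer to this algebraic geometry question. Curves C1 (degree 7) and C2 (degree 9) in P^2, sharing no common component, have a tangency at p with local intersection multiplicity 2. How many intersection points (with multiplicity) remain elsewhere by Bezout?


By Bezout's theorem, the total intersection number is d1 * d2.
Total = 7 * 9 = 63
Intersection multiplicity at p = 2
Remaining intersections = 63 - 2 = 61

61


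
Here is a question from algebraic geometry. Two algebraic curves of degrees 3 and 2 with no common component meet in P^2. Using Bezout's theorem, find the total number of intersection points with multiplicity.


Bezout's theorem states the intersection count equals the product of degrees.
Intersection count = 3 * 2 = 6

6


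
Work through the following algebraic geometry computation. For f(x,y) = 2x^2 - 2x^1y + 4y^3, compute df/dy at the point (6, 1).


df/dy = (-2)*x^1 + 3*4*y^2
At (6,1): (-2)*6^1 + 3*4*1^2
= -12 + 12
= 0

0


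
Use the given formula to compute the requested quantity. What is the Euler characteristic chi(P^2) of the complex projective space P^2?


The complex projective space P^2 has one cell in each even real dimension 0, 2, ..., 4.
The cohomology groups are H^{2k}(P^2) = Z for k = 0,...,2, and 0 otherwise.
Euler characteristic = sum of Betti numbers = 1 per even-dimensional cohomology group.
chi(P^2) = 2 + 1 = 3

3


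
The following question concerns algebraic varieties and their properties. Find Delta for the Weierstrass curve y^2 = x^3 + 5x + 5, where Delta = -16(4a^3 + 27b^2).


Compute each component:
4a^3 = 4*5^3 = 4*125 = 500
27b^2 = 27*5^2 = 27*25 = 675
4a^3 + 27b^2 = 500 + 675 = 1175
Delta = -16*1175 = -18800

-18800


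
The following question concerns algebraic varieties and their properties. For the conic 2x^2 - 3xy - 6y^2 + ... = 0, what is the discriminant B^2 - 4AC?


The discriminant of a conic Ax^2 + Bxy + Cy^2 + ... = 0 is B^2 - 4AC.
B^2 = (-3)^2 = 9
4AC = 4*2*(-6) = -48
Discriminant = 9 + 48 = 57

57


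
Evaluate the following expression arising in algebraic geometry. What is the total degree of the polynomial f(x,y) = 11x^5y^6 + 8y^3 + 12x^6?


Examine each term for its total degree (sum of exponents).
  Term '11x^5y^6' has total degree 5+6 = 11.
  Term '8y^3' has total degree 0+3 = 3.
  Term '12x^6' has total degree 6+0 = 6.
The maximum total degree among all terms is 11.

11


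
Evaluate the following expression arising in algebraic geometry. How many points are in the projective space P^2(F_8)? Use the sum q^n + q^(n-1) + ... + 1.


P^2(F_8) has (q^(n+1) - 1)/(q - 1) points.
= 8^2 + 8^1 + 8^0
= 64 + 8 + 1
= 73

73


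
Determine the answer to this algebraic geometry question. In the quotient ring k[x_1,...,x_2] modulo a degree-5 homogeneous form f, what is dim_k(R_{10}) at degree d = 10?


For R = k[x_1,...,x_n]/(f) with f homogeneous of degree e:
The Hilbert series is (1 - t^e)/(1 - t)^n.
So h(d) = C(d+n-1, n-1) - C(d-e+n-1, n-1) for d >= e.
With n=2, e=5, d=10:
C(10+2-1, 2-1) = C(11, 1) = 11
C(10-5+2-1, 2-1) = C(6, 1) = 6
h(10) = 11 - 6 = 5

5


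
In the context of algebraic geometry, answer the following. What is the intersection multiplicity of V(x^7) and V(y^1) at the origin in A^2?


The intersection multiplicity of V(x^a) and V(y^b) at the origin is:
I(O; V(x^7), V(y^1)) = dim_k(k[x,y]/(x^7, y^1))
A basis for k[x,y]/(x^7, y^1) is the set of monomials x^i * y^j
where 0 <= i < 7 and 0 <= j < 1.
The number of such monomials is 7 * 1 = 7

7


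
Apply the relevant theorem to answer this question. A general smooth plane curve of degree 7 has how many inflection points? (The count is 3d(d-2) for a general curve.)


For a general smooth plane curve C of degree d, the inflection points are
the intersection of C with its Hessian curve, which has degree 3(d-2).
By Bezout, the total intersection number is d * 3(d-2) = 7 * 15 = 105.
For a general curve every flex is ordinary, so each contributes
multiplicity 1 to C·Hess(C), and the number of distinct inflection
points is 3d(d-2).
Inflection points = 3*7*(7-2) = 3*7*5 = 105

105


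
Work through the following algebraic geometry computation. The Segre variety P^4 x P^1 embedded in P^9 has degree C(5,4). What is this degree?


The degree of the Segre variety P^4 x P^1 is C(m+n, m).
= C(5, 4)
= 5

5


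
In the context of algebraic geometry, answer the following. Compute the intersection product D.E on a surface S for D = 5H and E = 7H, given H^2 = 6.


Using bilinearity of the intersection pairing on a surface S:
(aH).(bH) = ab * (H.H)
We have H^2 = 6.
D.E = (5H).(7H) = 5*7*6
= 35*6
= 210

210


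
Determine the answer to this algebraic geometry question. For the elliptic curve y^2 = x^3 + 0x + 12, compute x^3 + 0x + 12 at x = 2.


Compute x^3 + 0x + 12 at x = 2:
x^3 = 2^3 = 8
0*x = 0*2 = 0
Sum: 8 + 0 + 12 = 20

20


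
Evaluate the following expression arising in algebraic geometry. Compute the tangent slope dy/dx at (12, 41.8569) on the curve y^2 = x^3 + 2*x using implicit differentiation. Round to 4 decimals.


Using implicit differentiation of y^2 = x^3 + 2*x:
2y * dy/dx = 3x^2 + 2
dy/dx = (3x^2 + 2)/(2y)
Numerator: 3*12^2 + 2 = 434
Denominator: 2*41.8569 = 83.7138
dy/dx = 434/83.7138 = 5.1843

5.1843


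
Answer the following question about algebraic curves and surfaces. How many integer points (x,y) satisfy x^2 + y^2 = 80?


Systematically check integer values of x where x^2 <= 80.
For each valid x, check if 80 - x^2 is a perfect square.
x=4: 80 - 16 = 64, sqrt = 8 (valid)
x=8: 80 - 64 = 16, sqrt = 4 (valid)
Total integer solutions found: 8

8


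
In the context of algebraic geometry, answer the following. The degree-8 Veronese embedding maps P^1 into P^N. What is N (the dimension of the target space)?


The Veronese embedding v_d: P^n -> P^N maps each point to all
degree-d monomials in n+1 homogeneous coordinates.
N = C(n+d, d) - 1
N = C(1+8, 8) - 1
N = C(9, 8) - 1
C(9, 8) = 9
N = 9 - 1 = 8

8


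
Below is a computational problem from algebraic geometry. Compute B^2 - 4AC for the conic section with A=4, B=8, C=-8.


The discriminant of a conic Ax^2 + Bxy + Cy^2 + ... = 0 is B^2 - 4AC.
B^2 = 8^2 = 64
4AC = 4*4*(-8) = -128
Discriminant = 64 + 128 = 192

192


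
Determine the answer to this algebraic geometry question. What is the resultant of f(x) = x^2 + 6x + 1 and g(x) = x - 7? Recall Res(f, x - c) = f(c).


For Res(f, x - c), we evaluate f at x = c.
f(7) = 7^2 + 6*7 + 1
= 49 + 42 + 1
= 91 + 1 = 92
Res(f, g) = 92

92


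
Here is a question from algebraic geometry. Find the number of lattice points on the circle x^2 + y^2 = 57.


Systematically check integer values of x where x^2 <= 57.
For each valid x, check if 57 - x^2 is a perfect square.
Total integer solutions found: 0

0


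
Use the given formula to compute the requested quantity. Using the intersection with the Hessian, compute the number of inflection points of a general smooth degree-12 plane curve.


For a general smooth plane curve C of degree d, the inflection points are
the intersection of C with its Hessian curve, which has degree 3(d-2).
By Bezout, the total intersection number is d * 3(d-2) = 12 * 30 = 360.
For a general curve every flex is ordinary, so each contributes
multiplicity 1 to C·Hess(C), and the number of distinct inflection
points is 3d(d-2).
Inflection points = 3*12*(12-2) = 3*12*10 = 360

360


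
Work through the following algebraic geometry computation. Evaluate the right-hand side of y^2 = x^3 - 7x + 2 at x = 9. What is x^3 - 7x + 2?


Compute x^3 - 7x + 2 at x = 9:
x^3 = 9^3 = 729
(-7)*x = (-7)*9 = -63
Sum: 729 - 63 + 2 = 668

668


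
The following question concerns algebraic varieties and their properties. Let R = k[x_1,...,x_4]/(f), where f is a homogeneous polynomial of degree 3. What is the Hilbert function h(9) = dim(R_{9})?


For R = k[x_1,...,x_n]/(f) with f homogeneous of degree e:
The Hilbert series is (1 - t^e)/(1 - t)^n.
So h(d) = C(d+n-1, n-1) - C(d-e+n-1, n-1) for d >= e.
With n=4, e=3, d=9:
C(9+4-1, 4-1) = C(12, 3) = 220
C(9-3+4-1, 4-1) = C(9, 3) = 84
h(9) = 220 - 84 = 136

136


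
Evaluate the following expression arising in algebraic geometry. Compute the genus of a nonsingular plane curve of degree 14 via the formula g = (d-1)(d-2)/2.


Using the genus formula for smooth plane curves:
g = (d-1)(d-2)/2
g = (14-1)(14-2)/2
g = 13*12/2
g = 156/2 = 78

78


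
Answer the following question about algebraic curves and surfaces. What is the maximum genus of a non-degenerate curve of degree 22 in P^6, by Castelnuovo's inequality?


Castelnuovo's bound: write d - 1 = m(r-1) + epsilon with 0 <= epsilon < r-1.
d - 1 = 22 - 1 = 21
r - 1 = 6 - 1 = 5
21 = 4*5 + 1, so m = 4, epsilon = 1
pi(d, r) = m(m-1)(r-1)/2 + m*epsilon
= 4*3*5/2 + 4*1
= 60/2 + 4
= 30 + 4 = 34

34


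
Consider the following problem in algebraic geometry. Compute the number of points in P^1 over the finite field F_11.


P^1(F_11) has (q^(n+1) - 1)/(q - 1) points.
= 11^1 + 11^0
= 11 + 1
= 12

12


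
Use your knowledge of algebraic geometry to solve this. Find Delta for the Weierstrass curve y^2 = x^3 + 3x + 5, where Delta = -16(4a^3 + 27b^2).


Compute each component:
4a^3 = 4*3^3 = 4*27 = 108
27b^2 = 27*5^2 = 27*25 = 675
4a^3 + 27b^2 = 108 + 675 = 783
Delta = -16*783 = -12528

-12528


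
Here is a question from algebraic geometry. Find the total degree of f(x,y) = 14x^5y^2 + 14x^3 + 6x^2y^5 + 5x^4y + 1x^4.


Examine each term for its total degree (sum of exponents).
  Term '14x^5y^2' has total degree 5+2 = 7.
  Term '14x^3' has total degree 3+0 = 3.
  Term '6x^2y^5' has total degree 2+5 = 7.
  Term '5x^4y' has total degree 4+1 = 5.
  Term '1x^4' has total degree 4+0 = 4.
The maximum total degree among all terms is 7.

7


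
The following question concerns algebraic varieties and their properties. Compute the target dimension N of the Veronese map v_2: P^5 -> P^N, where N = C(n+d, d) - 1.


The Veronese embedding v_d: P^n -> P^N maps each point to all
degree-d monomials in n+1 homogeneous coordinates.
N = C(n+d, d) - 1
N = C(5+2, 2) - 1
N = C(7, 2) - 1
C(7, 2) = 21
N = 21 - 1 = 20

20


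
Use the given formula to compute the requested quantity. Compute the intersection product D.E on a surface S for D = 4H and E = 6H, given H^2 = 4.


Using bilinearity of the intersection pairing on a surface S:
(aH).(bH) = ab * (H.H)
We have H^2 = 4.
D.E = (4H).(6H) = 4*6*4
= 24*4
= 96

96


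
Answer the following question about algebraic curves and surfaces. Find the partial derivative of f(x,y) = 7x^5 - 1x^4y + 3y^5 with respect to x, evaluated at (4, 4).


df/dx = 5*7*x^4 + 4*(-1)*x^3*y
At (4,4): 5*7*4^4 + 4*(-1)*4^3*4
= 8960 - 1024
= 7936

7936


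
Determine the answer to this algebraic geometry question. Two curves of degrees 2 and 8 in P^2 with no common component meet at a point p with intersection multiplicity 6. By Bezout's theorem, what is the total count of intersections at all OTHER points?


By Bezout's theorem, the total intersection number is d1 * d2.
Total = 2 * 8 = 16
Intersection multiplicity at p = 6
Remaining intersections = 16 - 6 = 10

10


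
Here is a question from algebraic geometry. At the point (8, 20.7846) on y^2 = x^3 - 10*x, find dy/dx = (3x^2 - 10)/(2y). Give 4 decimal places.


Using implicit differentiation of y^2 = x^3 - 10*x:
2y * dy/dx = 3x^2 - 10
dy/dx = (3x^2 - 10)/(2y)
Numerator: 3*8^2 - 10 = 182
Denominator: 2*20.7846 = 41.5692
dy/dx = 182/41.5692 = 4.3782

4.3782


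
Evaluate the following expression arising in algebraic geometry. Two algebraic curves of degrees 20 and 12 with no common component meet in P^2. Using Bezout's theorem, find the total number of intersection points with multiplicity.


Bezout's theorem states the intersection count equals the product of degrees.
Intersection count = 20 * 12 = 240

240


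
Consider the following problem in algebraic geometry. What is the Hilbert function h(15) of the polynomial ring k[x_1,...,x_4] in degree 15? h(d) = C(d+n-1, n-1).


The Hilbert function for the polynomial ring in 4 variables is:
h(d) = C(d+n-1, n-1)
h(15) = C(15+4-1, 4-1) = C(18, 3)
= 18! / (3! * 15!)
= 816

816


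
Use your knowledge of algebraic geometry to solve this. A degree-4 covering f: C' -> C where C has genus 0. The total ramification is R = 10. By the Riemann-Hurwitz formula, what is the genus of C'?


Riemann-Hurwitz formula: 2g' - 2 = d(2g - 2) + R
Given: d = 4, g = 0, R = 10
2g' - 2 = 4*(2*0 - 2) + 10
2g' - 2 = 4*(-2) + 10
2g' - 2 = -8 + 10 = 2
2g' = 4
g' = 2

2


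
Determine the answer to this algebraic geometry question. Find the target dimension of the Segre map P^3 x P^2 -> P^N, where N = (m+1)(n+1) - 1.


The Segre embedding maps P^m x P^n into P^N via
all products of coordinates from each factor.
N = (m+1)(n+1) - 1
N = (3+1)(2+1) - 1
N = 4*3 - 1
N = 12 - 1 = 11

11


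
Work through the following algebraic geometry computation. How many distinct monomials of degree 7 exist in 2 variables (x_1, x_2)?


The number of degree-7 monomials in 2 variables is C(d+n-1, n-1).
= C(7+2-1, 2-1) = C(8, 1)
= 8

8


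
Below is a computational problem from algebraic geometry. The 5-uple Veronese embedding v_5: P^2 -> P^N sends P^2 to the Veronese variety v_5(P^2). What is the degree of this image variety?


The Veronese variety v_5(P^2) has degree d^r.
d^r = 5^2 = 25

25


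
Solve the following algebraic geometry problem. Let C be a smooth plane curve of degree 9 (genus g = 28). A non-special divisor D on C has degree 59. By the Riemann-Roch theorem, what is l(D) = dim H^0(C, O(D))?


First, compute the genus of a smooth plane curve of degree 9:
g = (d-1)(d-2)/2 = (9-1)(9-2)/2 = 28
For a non-special divisor D (i.e., h^1(D) = 0), Riemann-Roch gives:
l(D) = deg(D) - g + 1
Since deg(D) = 59 >= 2g - 1 = 55, D is non-special.
l(D) = 59 - 28 + 1 = 32

32


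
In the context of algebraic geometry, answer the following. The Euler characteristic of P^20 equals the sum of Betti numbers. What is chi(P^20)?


The complex projective space P^20 has one cell in each even real dimension 0, 2, ..., 40.
The cohomology groups are H^{2k}(P^20) = Z for k = 0,...,20, and 0 otherwise.
Euler characteristic = sum of Betti numbers = 1 per even-dimensional cohomology group.
chi(P^20) = 20 + 1 = 21

21


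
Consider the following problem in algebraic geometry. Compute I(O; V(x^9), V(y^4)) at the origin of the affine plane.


The intersection multiplicity of V(x^a) and V(y^b) at the origin is:
I(O; V(x^9), V(y^4)) = dim_k(k[x,y]/(x^9, y^4))
A basis for k[x,y]/(x^9, y^4) is the set of monomials x^i * y^j
where 0 <= i < 9 and 0 <= j < 4.
The number of such monomials is 9 * 4 = 36

36


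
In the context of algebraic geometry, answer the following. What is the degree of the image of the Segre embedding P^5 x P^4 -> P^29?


The degree of the Segre variety P^5 x P^4 is C(m+n, m).
= C(9, 5)
= 126

126


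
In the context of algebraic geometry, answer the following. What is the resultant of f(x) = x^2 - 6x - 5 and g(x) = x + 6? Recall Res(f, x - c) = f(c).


For Res(f, x - c), we evaluate f at x = c.
f(-6) = (-6)^2 - 6*(-6) - 5
= 36 + 36 - 5
= 72 - 5 = 67
Res(f, g) = 67

67


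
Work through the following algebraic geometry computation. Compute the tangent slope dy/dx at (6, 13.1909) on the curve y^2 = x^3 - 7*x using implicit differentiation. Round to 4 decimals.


Using implicit differentiation of y^2 = x^3 - 7*x:
2y * dy/dx = 3x^2 - 7
dy/dx = (3x^2 - 7)/(2y)
Numerator: 3*6^2 - 7 = 101
Denominator: 2*13.1909 = 26.3818
dy/dx = 101/26.3818 = 3.8284

3.8284


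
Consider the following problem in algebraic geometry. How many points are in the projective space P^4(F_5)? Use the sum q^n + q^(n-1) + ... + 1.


P^4(F_5) has (q^(n+1) - 1)/(q - 1) points.
= 5^4 + 5^3 + 5^2 + 5^1 + 5^0
= 625 + 125 + 25 + 5 + 1
= 781

781


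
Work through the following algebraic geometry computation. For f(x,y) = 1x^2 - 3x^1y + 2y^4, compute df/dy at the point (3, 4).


df/dy = (-3)*x^1 + 4*2*y^3
At (3,4): (-3)*3^1 + 4*2*4^3
= -9 + 512
= 503

503


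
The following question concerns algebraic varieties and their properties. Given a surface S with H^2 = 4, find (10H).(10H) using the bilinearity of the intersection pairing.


Using bilinearity of the intersection pairing on a surface S:
(aH).(bH) = ab * (H.H)
We have H^2 = 4.
D.E = (10H).(10H) = 10*10*4
= 100*4
= 400

400


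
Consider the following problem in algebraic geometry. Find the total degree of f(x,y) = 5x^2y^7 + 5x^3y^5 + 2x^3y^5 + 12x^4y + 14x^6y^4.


Examine each term for its total degree (sum of exponents).
  Term '5x^2y^7' has total degree 2+7 = 9.
  Term '5x^3y^5' has total degree 3+5 = 8.
  Term '2x^3y^5' has total degree 3+5 = 8.
  Term '12x^4y' has total degree 4+1 = 5.
  Term '14x^6y^4' has total degree 6+4 = 10.
The maximum total degree among all terms is 10.

10


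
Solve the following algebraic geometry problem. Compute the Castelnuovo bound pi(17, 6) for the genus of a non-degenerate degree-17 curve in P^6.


Castelnuovo's bound: write d - 1 = m(r-1) + epsilon with 0 <= epsilon < r-1.
d - 1 = 17 - 1 = 16
r - 1 = 6 - 1 = 5
16 = 3*5 + 1, so m = 3, epsilon = 1
pi(d, r) = m(m-1)(r-1)/2 + m*epsilon
= 3*2*5/2 + 3*1
= 30/2 + 3
= 15 + 3 = 18

18


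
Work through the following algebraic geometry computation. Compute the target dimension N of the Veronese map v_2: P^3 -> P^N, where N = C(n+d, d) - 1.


The Veronese embedding v_d: P^n -> P^N maps each point to all
degree-d monomials in n+1 homogeneous coordinates.
N = C(n+d, d) - 1
N = C(3+2, 2) - 1
N = C(5, 2) - 1
C(5, 2) = 10
N = 10 - 1 = 9

9


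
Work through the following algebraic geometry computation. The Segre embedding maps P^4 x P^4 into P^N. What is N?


The Segre embedding maps P^m x P^n into P^N via
all products of coordinates from each factor.
N = (m+1)(n+1) - 1
N = (4+1)(4+1) - 1
N = 5*5 - 1
N = 25 - 1 = 24

24


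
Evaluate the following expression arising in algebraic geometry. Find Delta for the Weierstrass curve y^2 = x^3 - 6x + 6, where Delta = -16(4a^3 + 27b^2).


Compute each component:
4a^3 = 4*(-6)^3 = 4*(-216) = -864
27b^2 = 27*6^2 = 27*36 = 972
4a^3 + 27b^2 = -864 + 972 = 108
Delta = -16*108 = -1728

-1728


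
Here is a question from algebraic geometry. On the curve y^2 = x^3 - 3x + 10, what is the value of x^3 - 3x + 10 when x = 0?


Compute x^3 - 3x + 10 at x = 0:
x^3 = 0^3 = 0
(-3)*x = (-3)*0 = 0
Sum: 0 + 0 + 10 = 10

10


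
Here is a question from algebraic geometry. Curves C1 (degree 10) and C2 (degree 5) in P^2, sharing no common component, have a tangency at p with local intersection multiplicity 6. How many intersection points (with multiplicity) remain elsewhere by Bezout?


By Bezout's theorem, the total intersection number is d1 * d2.
Total = 10 * 5 = 50
Intersection multiplicity at p = 6
Remaining intersections = 50 - 6 = 44

44


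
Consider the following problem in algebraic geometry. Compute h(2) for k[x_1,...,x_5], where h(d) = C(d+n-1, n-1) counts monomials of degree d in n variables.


The Hilbert function for the polynomial ring in 5 variables is:
h(d) = C(d+n-1, n-1)
h(2) = C(2+5-1, 5-1) = C(6, 4)
= 6! / (4! * 2!)
= 15

15


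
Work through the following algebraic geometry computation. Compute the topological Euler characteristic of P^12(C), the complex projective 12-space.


The complex projective space P^12 has one cell in each even real dimension 0, 2, ..., 24.
The cohomology groups are H^{2k}(P^12) = Z for k = 0,...,12, and 0 otherwise.
Euler characteristic = sum of Betti numbers = 1 per even-dimensional cohomology group.
chi(P^12) = 12 + 1 = 13

13


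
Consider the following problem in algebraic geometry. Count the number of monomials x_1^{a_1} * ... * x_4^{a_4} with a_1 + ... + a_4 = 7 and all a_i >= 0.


The number of degree-7 monomials in 4 variables is C(d+n-1, n-1).
= C(7+4-1, 4-1) = C(10, 3)
= 120

120


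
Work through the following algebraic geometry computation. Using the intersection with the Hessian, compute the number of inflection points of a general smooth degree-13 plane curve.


For a general smooth plane curve C of degree d, the inflection points are
the intersection of C with its Hessian curve, which has degree 3(d-2).
By Bezout, the total intersection number is d * 3(d-2) = 13 * 33 = 429.
For a general curve every flex is ordinary, so each contributes
multiplicity 1 to C·Hess(C), and the number of distinct inflection
points is 3d(d-2).
Inflection points = 3*13*(13-2) = 3*13*11 = 429

429


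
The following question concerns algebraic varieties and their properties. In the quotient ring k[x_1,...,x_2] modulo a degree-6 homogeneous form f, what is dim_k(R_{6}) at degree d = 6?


For R = k[x_1,...,x_n]/(f) with f homogeneous of degree e:
The Hilbert series is (1 - t^e)/(1 - t)^n.
So h(d) = C(d+n-1, n-1) - C(d-e+n-1, n-1) for d >= e.
With n=2, e=6, d=6:
C(6+2-1, 2-1) = C(7, 1) = 7
C(6-6+2-1, 2-1) = C(1, 1) = 1
h(6) = 7 - 1 = 6

6


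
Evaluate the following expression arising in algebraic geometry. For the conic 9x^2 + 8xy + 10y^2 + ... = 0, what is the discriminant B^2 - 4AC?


The discriminant of a conic Ax^2 + Bxy + Cy^2 + ... = 0 is B^2 - 4AC.
B^2 = 8^2 = 64
4AC = 4*9*10 = 360
Discriminant = 64 - 360 = -296

-296


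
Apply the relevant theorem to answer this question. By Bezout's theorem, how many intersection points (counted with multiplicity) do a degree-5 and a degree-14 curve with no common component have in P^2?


Bezout's theorem states the intersection count equals the product of degrees.
Intersection count = 5 * 14 = 70

70


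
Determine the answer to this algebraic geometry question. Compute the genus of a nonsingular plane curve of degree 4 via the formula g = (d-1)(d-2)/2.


Using the genus formula for smooth plane curves:
g = (d-1)(d-2)/2
g = (4-1)(4-2)/2
g = 3*2/2
g = 6/2 = 3

3


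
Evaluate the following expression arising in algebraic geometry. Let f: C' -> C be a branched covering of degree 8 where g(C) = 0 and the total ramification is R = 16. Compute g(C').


Riemann-Hurwitz formula: 2g' - 2 = d(2g - 2) + R
Given: d = 8, g = 0, R = 16
2g' - 2 = 8*(2*0 - 2) + 16
2g' - 2 = 8*(-2) + 16
2g' - 2 = -16 + 16 = 0
2g' = 2
g' = 1

1


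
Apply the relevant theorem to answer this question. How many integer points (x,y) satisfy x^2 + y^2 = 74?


Systematically check integer values of x where x^2 <= 74.
For each valid x, check if 74 - x^2 is a perfect square.
x=5: 74 - 25 = 49, sqrt = 7 (valid)
x=7: 74 - 49 = 25, sqrt = 5 (valid)
Total integer solutions found: 8

8


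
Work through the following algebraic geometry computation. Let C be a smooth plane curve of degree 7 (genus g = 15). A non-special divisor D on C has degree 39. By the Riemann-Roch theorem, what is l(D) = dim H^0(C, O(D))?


First, compute the genus of a smooth plane curve of degree 7:
g = (d-1)(d-2)/2 = (7-1)(7-2)/2 = 15
For a non-special divisor D (i.e., h^1(D) = 0), Riemann-Roch gives:
l(D) = deg(D) - g + 1
Since deg(D) = 39 >= 2g - 1 = 29, D is non-special.
l(D) = 39 - 15 + 1 = 25

25


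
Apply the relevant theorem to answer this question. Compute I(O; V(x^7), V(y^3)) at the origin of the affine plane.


The intersection multiplicity of V(x^a) and V(y^b) at the origin is:
I(O; V(x^7), V(y^3)) = dim_k(k[x,y]/(x^7, y^3))
A basis for k[x,y]/(x^7, y^3) is the set of monomials x^i * y^j
where 0 <= i < 7 and 0 <= j < 3.
The number of such monomials is 7 * 3 = 21

21


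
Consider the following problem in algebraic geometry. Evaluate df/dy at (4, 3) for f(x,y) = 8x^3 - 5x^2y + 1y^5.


df/dy = (-5)*x^2 + 5*1*y^4
At (4,3): (-5)*4^2 + 5*1*3^4
= -80 + 405
= 325

325


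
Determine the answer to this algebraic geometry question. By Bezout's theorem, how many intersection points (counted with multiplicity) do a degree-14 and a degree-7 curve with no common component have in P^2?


Bezout's theorem states the intersection count equals the product of degrees.
Intersection count = 14 * 7 = 98

98


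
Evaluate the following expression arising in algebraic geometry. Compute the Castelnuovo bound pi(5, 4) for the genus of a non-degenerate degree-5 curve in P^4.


Castelnuovo's bound: write d - 1 = m(r-1) + epsilon with 0 <= epsilon < r-1.
d - 1 = 5 - 1 = 4
r - 1 = 4 - 1 = 3
4 = 1*3 + 1, so m = 1, epsilon = 1
pi(d, r) = m(m-1)(r-1)/2 + m*epsilon
= 1*0*3/2 + 1*1
= 0/2 + 1
= 0 + 1 = 1

1


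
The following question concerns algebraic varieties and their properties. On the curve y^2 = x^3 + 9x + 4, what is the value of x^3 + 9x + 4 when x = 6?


Compute x^3 + 9x + 4 at x = 6:
x^3 = 6^3 = 216
9*x = 9*6 = 54
Sum: 216 + 54 + 4 = 274

274


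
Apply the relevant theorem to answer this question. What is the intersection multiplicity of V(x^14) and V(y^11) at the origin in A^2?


The intersection multiplicity of V(x^a) and V(y^b) at the origin is:
I(O; V(x^14), V(y^11)) = dim_k(k[x,y]/(x^14, y^11))
A basis for k[x,y]/(x^14, y^11) is the set of monomials x^i * y^j
where 0 <= i < 14 and 0 <= j < 11.
The number of such monomials is 14 * 11 = 154

154


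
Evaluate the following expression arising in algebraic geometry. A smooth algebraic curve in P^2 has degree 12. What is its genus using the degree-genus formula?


Using the genus formula for smooth plane curves:
g = (d-1)(d-2)/2
g = (12-1)(12-2)/2
g = 11*10/2
g = 110/2 = 55

55


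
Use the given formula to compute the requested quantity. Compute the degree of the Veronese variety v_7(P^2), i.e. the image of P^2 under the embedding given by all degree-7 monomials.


The Veronese variety v_7(P^2) has degree d^r.
d^r = 7^2 = 49

49


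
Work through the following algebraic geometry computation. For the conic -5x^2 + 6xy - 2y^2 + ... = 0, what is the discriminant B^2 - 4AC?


The discriminant of a conic Ax^2 + Bxy + Cy^2 + ... = 0 is B^2 - 4AC.
B^2 = 6^2 = 36
4AC = 4*(-5)*(-2) = 40
Discriminant = 36 - 40 = -4

-4


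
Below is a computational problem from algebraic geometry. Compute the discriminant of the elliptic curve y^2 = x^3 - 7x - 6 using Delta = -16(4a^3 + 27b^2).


Compute each component:
4a^3 = 4*(-7)^3 = 4*(-343) = -1372
27b^2 = 27*(-6)^2 = 27*36 = 972
4a^3 + 27b^2 = -1372 + 972 = -400
Delta = -16*(-400) = 6400

6400


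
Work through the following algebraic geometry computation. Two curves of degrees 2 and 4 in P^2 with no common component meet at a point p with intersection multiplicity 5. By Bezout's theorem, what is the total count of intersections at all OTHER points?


By Bezout's theorem, the total intersection number is d1 * d2.
Total = 2 * 4 = 8
Intersection multiplicity at p = 5
Remaining intersections = 8 - 5 = 3

3


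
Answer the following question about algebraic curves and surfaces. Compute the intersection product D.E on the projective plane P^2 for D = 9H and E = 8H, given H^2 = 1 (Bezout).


Using bilinearity of the intersection pairing on the projective plane P^2:
(aH).(bH) = ab * (H.H)
We have H^2 = 1 (Bezout).
D.E = (9H).(8H) = 9*8*1
= 72*1
= 72

72


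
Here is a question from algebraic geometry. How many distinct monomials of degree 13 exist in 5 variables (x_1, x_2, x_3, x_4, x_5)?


The number of degree-13 monomials in 5 variables is C(d+n-1, n-1).
= C(13+5-1, 5-1) = C(17, 4)
= 2380

2380


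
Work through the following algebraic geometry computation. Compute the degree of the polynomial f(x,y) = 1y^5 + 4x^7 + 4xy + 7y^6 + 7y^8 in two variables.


Examine each term for its total degree (sum of exponents).
  Term '1y^5' has total degree 0+5 = 5.
  Term '4x^7' has total degree 7+0 = 7.
  Term '4xy' has total degree 1+1 = 2.
  Term '7y^6' has total degree 0+6 = 6.
  Term '7y^8' has total degree 0+8 = 8.
The maximum total degree among all terms is 8.

8


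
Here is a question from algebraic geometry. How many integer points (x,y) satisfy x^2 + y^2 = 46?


Systematically check integer values of x where x^2 <= 46.
For each valid x, check if 46 - x^2 is a perfect square.
Total integer solutions found: 0

0


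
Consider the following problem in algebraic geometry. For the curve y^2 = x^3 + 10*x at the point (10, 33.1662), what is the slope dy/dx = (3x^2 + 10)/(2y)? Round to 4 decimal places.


Using implicit differentiation of y^2 = x^3 + 10*x:
2y * dy/dx = 3x^2 + 10
dy/dx = (3x^2 + 10)/(2y)
Numerator: 3*10^2 + 10 = 310
Denominator: 2*33.1662 = 66.3324
dy/dx = 310/66.3324 = 4.6734

4.6734


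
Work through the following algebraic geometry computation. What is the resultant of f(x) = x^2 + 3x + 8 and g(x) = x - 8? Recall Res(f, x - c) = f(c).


For Res(f, x - c), we evaluate f at x = c.
f(8) = 8^2 + 3*8 + 8
= 64 + 24 + 8
= 88 + 8 = 96
Res(f, g) = 96

96


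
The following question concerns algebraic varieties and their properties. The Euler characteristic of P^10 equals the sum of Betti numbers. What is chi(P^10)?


The complex projective space P^10 has one cell in each even real dimension 0, 2, ..., 20.
The cohomology groups are H^{2k}(P^10) = Z for k = 0,...,10, and 0 otherwise.
Euler characteristic = sum of Betti numbers = 1 per even-dimensional cohomology group.
chi(P^10) = 10 + 1 = 11

11


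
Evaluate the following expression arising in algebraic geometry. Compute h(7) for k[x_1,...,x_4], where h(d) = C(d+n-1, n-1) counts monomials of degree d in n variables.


The Hilbert function for the polynomial ring in 4 variables is:
h(d) = C(d+n-1, n-1)
h(7) = C(7+4-1, 4-1) = C(10, 3)
= 10! / (3! * 7!)
= 120

120


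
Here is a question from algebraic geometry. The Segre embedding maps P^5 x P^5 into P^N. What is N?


The Segre embedding maps P^m x P^n into P^N via
all products of coordinates from each factor.
N = (m+1)(n+1) - 1
N = (5+1)(5+1) - 1
N = 6*6 - 1
N = 36 - 1 = 35

35


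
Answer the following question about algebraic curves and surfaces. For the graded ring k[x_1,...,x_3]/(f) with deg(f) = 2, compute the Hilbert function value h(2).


For R = k[x_1,...,x_n]/(f) with f homogeneous of degree e:
The Hilbert series is (1 - t^e)/(1 - t)^n.
So h(d) = C(d+n-1, n-1) - C(d-e+n-1, n-1) for d >= e.
With n=3, e=2, d=2:
C(2+3-1, 3-1) = C(4, 2) = 6
C(2-2+3-1, 3-1) = C(2, 2) = 1
h(2) = 6 - 1 = 5

5


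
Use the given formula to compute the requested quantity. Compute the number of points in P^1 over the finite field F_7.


P^1(F_7) has (q^(n+1) - 1)/(q - 1) points.
= 7^1 + 7^0
= 7 + 1
= 8

8


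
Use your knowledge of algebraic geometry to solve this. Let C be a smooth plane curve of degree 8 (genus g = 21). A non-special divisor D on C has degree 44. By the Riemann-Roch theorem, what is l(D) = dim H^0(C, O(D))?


First, compute the genus of a smooth plane curve of degree 8:
g = (d-1)(d-2)/2 = (8-1)(8-2)/2 = 21
For a non-special divisor D (i.e., h^1(D) = 0), Riemann-Roch gives:
l(D) = deg(D) - g + 1
Since deg(D) = 44 >= 2g - 1 = 41, D is non-special.
l(D) = 44 - 21 + 1 = 24

24


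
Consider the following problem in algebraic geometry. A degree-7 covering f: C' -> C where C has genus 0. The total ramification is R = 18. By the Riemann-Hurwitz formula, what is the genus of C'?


Riemann-Hurwitz formula: 2g' - 2 = d(2g - 2) + R
Given: d = 7, g = 0, R = 18
2g' - 2 = 7*(2*0 - 2) + 18
2g' - 2 = 7*(-2) + 18
2g' - 2 = -14 + 18 = 4
2g' = 6
g' = 3

3


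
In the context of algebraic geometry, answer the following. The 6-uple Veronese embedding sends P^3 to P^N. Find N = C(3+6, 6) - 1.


The Veronese embedding v_d: P^n -> P^N maps each point to all
degree-d monomials in n+1 homogeneous coordinates.
N = C(n+d, d) - 1
N = C(3+6, 6) - 1
N = C(9, 6) - 1
C(9, 6) = 84
N = 84 - 1 = 83

83


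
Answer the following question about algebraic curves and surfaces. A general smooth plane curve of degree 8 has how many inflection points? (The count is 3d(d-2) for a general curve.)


For a general smooth plane curve C of degree d, the inflection points are
the intersection of C with its Hessian curve, which has degree 3(d-2).
By Bezout, the total intersection number is d * 3(d-2) = 8 * 18 = 144.
For a general curve every flex is ordinary, so each contributes
multiplicity 1 to C·Hess(C), and the number of distinct inflection
points is 3d(d-2).
Inflection points = 3*8*(8-2) = 3*8*6 = 144

144


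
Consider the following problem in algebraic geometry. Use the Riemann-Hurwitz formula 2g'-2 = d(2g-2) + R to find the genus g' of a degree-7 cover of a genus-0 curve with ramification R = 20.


Riemann-Hurwitz formula: 2g' - 2 = d(2g - 2) + R
Given: d = 7, g = 0, R = 20
2g' - 2 = 7*(2*0 - 2) + 20
2g' - 2 = 7*(-2) + 20
2g' - 2 = -14 + 20 = 6
2g' = 8
g' = 4

4


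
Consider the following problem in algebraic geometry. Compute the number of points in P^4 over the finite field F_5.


P^4(F_5) has (q^(n+1) - 1)/(q - 1) points.
= 5^4 + 5^3 + 5^2 + 5^1 + 5^0
= 625 + 125 + 25 + 5 + 1
= 781

781


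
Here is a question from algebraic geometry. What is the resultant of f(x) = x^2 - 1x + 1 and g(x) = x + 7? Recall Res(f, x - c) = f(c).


For Res(f, x - c), we evaluate f at x = c.
f(-7) = (-7)^2 - 1*(-7) + 1
= 49 + 7 + 1
= 56 + 1 = 57
Res(f, g) = 57

57


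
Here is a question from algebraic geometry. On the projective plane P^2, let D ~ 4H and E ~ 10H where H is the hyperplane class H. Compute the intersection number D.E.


Using bilinearity of the intersection pairing on the projective plane P^2:
(aH).(bH) = ab * (H.H)
We have H^2 = 1 (Bezout).
D.E = (4H).(10H) = 4*10*1
= 40*1
= 40

40


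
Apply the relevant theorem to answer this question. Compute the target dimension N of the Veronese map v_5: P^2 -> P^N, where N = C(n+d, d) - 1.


The Veronese embedding v_d: P^n -> P^N maps each point to all
degree-d monomials in n+1 homogeneous coordinates.
N = C(n+d, d) - 1
N = C(2+5, 5) - 1
N = C(7, 5) - 1
C(7, 5) = 21
N = 21 - 1 = 20

20


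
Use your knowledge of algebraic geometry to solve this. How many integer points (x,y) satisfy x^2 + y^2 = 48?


Systematically check integer values of x where x^2 <= 48.
For each valid x, check if 48 - x^2 is a perfect square.
Total integer solutions found: 0

0


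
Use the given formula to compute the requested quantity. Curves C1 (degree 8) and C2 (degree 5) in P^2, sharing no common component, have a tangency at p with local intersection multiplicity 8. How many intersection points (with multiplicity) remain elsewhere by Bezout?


By Bezout's theorem, the total intersection number is d1 * d2.
Total = 8 * 5 = 40
Intersection multiplicity at p = 8
Remaining intersections = 40 - 8 = 32

32


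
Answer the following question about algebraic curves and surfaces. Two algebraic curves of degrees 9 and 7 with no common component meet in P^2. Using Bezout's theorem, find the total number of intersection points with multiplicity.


Bezout's theorem states the intersection count equals the product of degrees.
Intersection count = 9 * 7 = 63

63
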